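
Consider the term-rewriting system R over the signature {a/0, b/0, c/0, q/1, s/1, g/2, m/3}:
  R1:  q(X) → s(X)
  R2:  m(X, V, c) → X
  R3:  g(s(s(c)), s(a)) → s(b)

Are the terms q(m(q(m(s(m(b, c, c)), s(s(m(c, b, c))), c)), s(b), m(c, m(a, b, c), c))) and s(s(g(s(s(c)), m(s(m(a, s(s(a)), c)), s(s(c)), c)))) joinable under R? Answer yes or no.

Reduce t₁ = q(m(q(m(s(m(b, c, c)), s(s(m(c, b, c))), c)), s(b), m(c, m(a, b, c), c))):
1. q(m(q(m(s(m(b, c, c)), s(s(m(c, b, c))), c)), s(b), m(c, m(a, b, c), c)))  →  s(m(q(m(s(m(b, c, c)), s(s(m(c, b, c))), c)), s(b), m(c, m(a, b, c), c)))   [R1 at ε]
2. s(m(q(m(s(m(b, c, c)), s(s(m(c, b, c))), c)), s(b), m(c, m(a, b, c), c)))  →  s(m(s(m(s(m(b, c, c)), s(s(m(c, b, c))), c)), s(b), m(c, m(a, b, c), c)))   [R1 at 1.1]
3. s(m(s(m(s(m(b, c, c)), s(s(m(c, b, c))), c)), s(b), m(c, m(a, b, c), c)))  →  s(m(s(s(m(b, c, c))), s(b), m(c, m(a, b, c), c)))   [R2 at 1.1.1]
4. s(m(s(s(m(b, c, c))), s(b), m(c, m(a, b, c), c)))  →  s(m(s(s(b)), s(b), m(c, m(a, b, c), c)))   [R2 at 1.1.1.1]
5. s(m(s(s(b)), s(b), m(c, m(a, b, c), c)))  →  s(m(s(s(b)), s(b), c))   [R2 at 1.3]
6. s(m(s(s(b)), s(b), c))  →  s(s(s(b)))   [R2 at 1]

Reduce t₂ = s(s(g(s(s(c)), m(s(m(a, s(s(a)), c)), s(s(c)), c)))):
1. s(s(g(s(s(c)), m(s(m(a, s(s(a)), c)), s(s(c)), c))))  →  s(s(g(s(s(c)), s(m(a, s(s(a)), c)))))   [R2 at 1.1.2]
2. s(s(g(s(s(c)), s(m(a, s(s(a)), c)))))  →  s(s(g(s(s(c)), s(a))))   [R2 at 1.1.2.1]
3. s(s(g(s(s(c)), s(a))))  →  s(s(s(b)))   [R3 at 1.1]

yes — NF(t₁) = s(s(s(b))), NF(t₂) = s(s(s(b)))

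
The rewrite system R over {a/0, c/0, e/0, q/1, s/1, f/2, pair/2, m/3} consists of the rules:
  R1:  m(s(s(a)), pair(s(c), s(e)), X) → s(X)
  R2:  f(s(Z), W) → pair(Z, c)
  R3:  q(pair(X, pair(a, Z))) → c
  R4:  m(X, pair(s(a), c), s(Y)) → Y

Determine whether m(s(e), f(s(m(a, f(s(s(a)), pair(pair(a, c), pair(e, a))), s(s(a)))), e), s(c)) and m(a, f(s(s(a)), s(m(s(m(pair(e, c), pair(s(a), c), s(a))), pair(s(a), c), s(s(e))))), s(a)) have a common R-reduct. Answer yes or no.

no — NF(t₁) = c, NF(t₂) = a

Reduce t₁ = m(s(e), f(s(m(a, f(s(s(a)), pair(pair(a, c), pair(e, a))), s(s(a)))), e), s(c)):
1. m(s(e), f(s(m(a, f(s(s(a)), pair(pair(a, c), pair(e, a))), s(s(a)))), e), s(c))  →  m(s(e), pair(m(a, f(s(s(a)), pair(pair(a, c), pair(e, a))), s(s(a))), c), s(c))   [R2 at 2]
2. m(s(e), pair(m(a, f(s(s(a)), pair(pair(a, c), pair(e, a))), s(s(a))), c), s(c))  →  m(s(e), pair(m(a, pair(s(a), c), s(s(a))), c), s(c))   [R2 at 2.1.2]
3. m(s(e), pair(m(a, pair(s(a), c), s(s(a))), c), s(c))  →  m(s(e), pair(s(a), c), s(c))   [R4 at 2.1]
4. m(s(e), pair(s(a), c), s(c))  →  c   [R4 at ε]

Reduce t₂ = m(a, f(s(s(a)), s(m(s(m(pair(e, c), pair(s(a), c), s(a))), pair(s(a), c), s(s(e))))), s(a)):
1. m(a, f(s(s(a)), s(m(s(m(pair(e, c), pair(s(a), c), s(a))), pair(s(a), c), s(s(e))))), s(a))  →  m(a, pair(s(a), c), s(a))   [R2 at 2]
2. m(a, pair(s(a), c), s(a))  →  a   [R4 at ε]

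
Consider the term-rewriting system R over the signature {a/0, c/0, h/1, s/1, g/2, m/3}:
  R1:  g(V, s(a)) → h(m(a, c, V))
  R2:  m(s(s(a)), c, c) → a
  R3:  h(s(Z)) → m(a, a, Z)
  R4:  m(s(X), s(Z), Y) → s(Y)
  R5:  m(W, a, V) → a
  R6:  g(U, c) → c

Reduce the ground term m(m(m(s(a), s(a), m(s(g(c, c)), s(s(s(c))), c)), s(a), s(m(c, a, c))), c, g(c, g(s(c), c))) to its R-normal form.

a

1. m(m(m(s(a), s(a), m(s(g(c, c)), s(s(s(c))), c)), s(a), s(m(c, a, c))), c, g(c, g(s(c), c)))  →  m(m(s(m(s(g(c, c)), s(s(s(c))), c)), s(a), s(m(c, a, c))), c, g(c, g(s(c), c)))   [R4 at 1.1]
2. m(m(s(m(s(g(c, c)), s(s(s(c))), c)), s(a), s(m(c, a, c))), c, g(c, g(s(c), c)))  →  m(s(s(m(c, a, c))), c, g(c, g(s(c), c)))   [R4 at 1]
3. m(s(s(m(c, a, c))), c, g(c, g(s(c), c)))  →  m(s(s(a)), c, g(c, g(s(c), c)))   [R5 at 1.1.1]
4. m(s(s(a)), c, g(c, g(s(c), c)))  →  m(s(s(a)), c, g(c, c))   [R6 at 3.2]
5. m(s(s(a)), c, g(c, c))  →  m(s(s(a)), c, c)   [R6 at 3]
6. m(s(s(a)), c, c)  →  a   [R2 at ε]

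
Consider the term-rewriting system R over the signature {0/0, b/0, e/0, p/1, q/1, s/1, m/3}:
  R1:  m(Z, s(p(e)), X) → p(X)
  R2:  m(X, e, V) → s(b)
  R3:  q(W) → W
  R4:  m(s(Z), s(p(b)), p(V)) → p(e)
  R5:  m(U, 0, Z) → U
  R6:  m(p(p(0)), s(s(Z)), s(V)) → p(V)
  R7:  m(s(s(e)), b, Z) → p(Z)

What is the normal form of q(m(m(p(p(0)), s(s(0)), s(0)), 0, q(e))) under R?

p(0)

1. q(m(m(p(p(0)), s(s(0)), s(0)), 0, q(e)))  →  m(m(p(p(0)), s(s(0)), s(0)), 0, q(e))   [R3 at ε]
2. m(m(p(p(0)), s(s(0)), s(0)), 0, q(e))  →  m(p(p(0)), s(s(0)), s(0))   [R5 at ε]
3. m(p(p(0)), s(s(0)), s(0))  →  p(0)   [R6 at ε]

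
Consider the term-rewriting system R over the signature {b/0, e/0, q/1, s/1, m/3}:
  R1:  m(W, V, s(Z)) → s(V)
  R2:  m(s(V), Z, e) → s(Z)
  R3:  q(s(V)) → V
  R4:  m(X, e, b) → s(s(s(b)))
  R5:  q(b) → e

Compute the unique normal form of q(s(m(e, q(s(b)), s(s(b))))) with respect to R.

1. q(s(m(e, q(s(b)), s(s(b)))))  →  m(e, q(s(b)), s(s(b)))   [R3 at ε]
2. m(e, q(s(b)), s(s(b)))  →  s(q(s(b)))   [R1 at ε]
3. s(q(s(b)))  →  s(b)   [R3 at 1]

s(b)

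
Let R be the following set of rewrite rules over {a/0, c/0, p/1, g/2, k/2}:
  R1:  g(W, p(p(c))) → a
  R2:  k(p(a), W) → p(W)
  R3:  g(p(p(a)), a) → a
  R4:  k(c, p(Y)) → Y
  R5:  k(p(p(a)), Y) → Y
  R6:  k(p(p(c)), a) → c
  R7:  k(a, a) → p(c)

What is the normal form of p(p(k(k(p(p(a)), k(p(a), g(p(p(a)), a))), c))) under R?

1. p(p(k(k(p(p(a)), k(p(a), g(p(p(a)), a))), c)))  →  p(p(k(k(p(a), g(p(p(a)), a)), c)))   [R5 at 1.1.1]
2. p(p(k(k(p(a), g(p(p(a)), a)), c)))  →  p(p(k(p(g(p(p(a)), a)), c)))   [R2 at 1.1.1]
3. p(p(k(p(g(p(p(a)), a)), c)))  →  p(p(k(p(a), c)))   [R3 at 1.1.1.1]
4. p(p(k(p(a), c)))  →  p(p(p(c)))   [R2 at 1.1]

p(p(p(c)))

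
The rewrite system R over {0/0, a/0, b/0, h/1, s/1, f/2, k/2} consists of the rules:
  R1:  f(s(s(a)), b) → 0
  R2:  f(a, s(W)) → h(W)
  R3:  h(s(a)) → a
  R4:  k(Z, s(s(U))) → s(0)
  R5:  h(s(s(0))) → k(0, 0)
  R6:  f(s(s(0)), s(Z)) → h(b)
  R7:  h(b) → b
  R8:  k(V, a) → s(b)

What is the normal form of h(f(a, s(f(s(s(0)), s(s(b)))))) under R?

b

1. h(f(a, s(f(s(s(0)), s(s(b))))))  →  h(h(f(s(s(0)), s(s(b)))))   [R2 at 1]
2. h(h(f(s(s(0)), s(s(b)))))  →  h(h(h(b)))   [R6 at 1.1]
3. h(h(h(b)))  →  h(h(b))   [R7 at 1.1]
4. h(h(b))  →  h(b)   [R7 at 1]
5. h(b)  →  b   [R7 at ε]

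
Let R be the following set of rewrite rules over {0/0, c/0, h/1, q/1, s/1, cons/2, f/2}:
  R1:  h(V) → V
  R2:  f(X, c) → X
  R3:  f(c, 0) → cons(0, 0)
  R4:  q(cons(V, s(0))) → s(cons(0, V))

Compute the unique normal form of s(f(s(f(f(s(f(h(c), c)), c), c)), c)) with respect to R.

s(s(s(c)))

1. s(f(s(f(f(s(f(h(c), c)), c), c)), c))  →  s(s(f(f(s(f(h(c), c)), c), c)))   [R2 at 1]
2. s(s(f(f(s(f(h(c), c)), c), c)))  →  s(s(f(s(f(h(c), c)), c)))   [R2 at 1.1]
3. s(s(f(s(f(h(c), c)), c)))  →  s(s(s(f(h(c), c))))   [R2 at 1.1]
4. s(s(s(f(h(c), c))))  →  s(s(s(h(c))))   [R2 at 1.1.1]
5. s(s(s(h(c))))  →  s(s(s(c)))   [R1 at 1.1.1]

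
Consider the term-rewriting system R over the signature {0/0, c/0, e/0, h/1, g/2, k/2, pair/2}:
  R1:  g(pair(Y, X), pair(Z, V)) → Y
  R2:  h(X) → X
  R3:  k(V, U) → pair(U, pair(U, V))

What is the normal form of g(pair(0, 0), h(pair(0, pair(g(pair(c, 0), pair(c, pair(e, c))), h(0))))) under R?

1. g(pair(0, 0), h(pair(0, pair(g(pair(c, 0), pair(c, pair(e, c))), h(0)))))  →  g(pair(0, 0), pair(0, pair(g(pair(c, 0), pair(c, pair(e, c))), h(0))))   [R2 at 2]
2. g(pair(0, 0), pair(0, pair(g(pair(c, 0), pair(c, pair(e, c))), h(0))))  →  0   [R1 at ε]

0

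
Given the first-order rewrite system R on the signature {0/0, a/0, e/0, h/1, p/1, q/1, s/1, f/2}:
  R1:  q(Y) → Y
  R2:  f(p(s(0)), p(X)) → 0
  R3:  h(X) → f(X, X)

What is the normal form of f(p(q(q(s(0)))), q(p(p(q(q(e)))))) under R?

1. f(p(q(q(s(0)))), q(p(p(q(q(e))))))  →  f(p(q(s(0))), q(p(p(q(q(e))))))   [R1 at 1.1]
2. f(p(q(s(0))), q(p(p(q(q(e))))))  →  f(p(s(0)), q(p(p(q(q(e))))))   [R1 at 1.1]
3. f(p(s(0)), q(p(p(q(q(e))))))  →  f(p(s(0)), p(p(q(q(e)))))   [R1 at 2]
4. f(p(s(0)), p(p(q(q(e)))))  →  0   [R2 at ε]

0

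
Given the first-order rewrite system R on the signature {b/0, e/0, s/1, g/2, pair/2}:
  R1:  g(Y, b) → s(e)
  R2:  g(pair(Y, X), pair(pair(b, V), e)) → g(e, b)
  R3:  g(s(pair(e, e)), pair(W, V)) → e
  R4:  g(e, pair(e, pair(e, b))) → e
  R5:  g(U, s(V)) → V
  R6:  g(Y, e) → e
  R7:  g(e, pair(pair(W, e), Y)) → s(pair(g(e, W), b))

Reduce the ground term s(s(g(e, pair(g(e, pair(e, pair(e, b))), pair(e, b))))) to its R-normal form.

1. s(s(g(e, pair(g(e, pair(e, pair(e, b))), pair(e, b)))))  →  s(s(g(e, pair(e, pair(e, b)))))   [R4 at 1.1.2.1]
2. s(s(g(e, pair(e, pair(e, b)))))  →  s(s(e))   [R4 at 1.1]

s(s(e))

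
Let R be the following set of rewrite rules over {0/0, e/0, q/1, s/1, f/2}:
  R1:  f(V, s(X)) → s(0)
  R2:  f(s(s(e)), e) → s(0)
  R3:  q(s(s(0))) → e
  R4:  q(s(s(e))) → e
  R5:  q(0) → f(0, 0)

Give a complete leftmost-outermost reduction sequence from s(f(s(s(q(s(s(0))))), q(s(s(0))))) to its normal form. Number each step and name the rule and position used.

s(s(0))

1. s(f(s(s(q(s(s(0))))), q(s(s(0)))))  →  s(f(s(s(e)), q(s(s(0)))))   [R3 at 1.1.1.1]
2. s(f(s(s(e)), q(s(s(0)))))  →  s(f(s(s(e)), e))   [R3 at 1.2]
3. s(f(s(s(e)), e))  →  s(s(0))   [R2 at 1]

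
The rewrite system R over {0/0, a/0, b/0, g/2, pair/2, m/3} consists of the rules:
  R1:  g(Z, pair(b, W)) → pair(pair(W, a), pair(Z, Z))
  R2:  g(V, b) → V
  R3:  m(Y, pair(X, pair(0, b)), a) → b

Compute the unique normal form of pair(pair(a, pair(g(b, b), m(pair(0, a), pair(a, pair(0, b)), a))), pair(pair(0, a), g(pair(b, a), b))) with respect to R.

pair(pair(a, pair(b, b)), pair(pair(0, a), pair(b, a)))

1. pair(pair(a, pair(g(b, b), m(pair(0, a), pair(a, pair(0, b)), a))), pair(pair(0, a), g(pair(b, a), b)))  →  pair(pair(a, pair(b, m(pair(0, a), pair(a, pair(0, b)), a))), pair(pair(0, a), g(pair(b, a), b)))   [R2 at 1.2.1]
2. pair(pair(a, pair(b, m(pair(0, a), pair(a, pair(0, b)), a))), pair(pair(0, a), g(pair(b, a), b)))  →  pair(pair(a, pair(b, b)), pair(pair(0, a), g(pair(b, a), b)))   [R3 at 1.2.2]
3. pair(pair(a, pair(b, b)), pair(pair(0, a), g(pair(b, a), b)))  →  pair(pair(a, pair(b, b)), pair(pair(0, a), pair(b, a)))   [R2 at 2.2]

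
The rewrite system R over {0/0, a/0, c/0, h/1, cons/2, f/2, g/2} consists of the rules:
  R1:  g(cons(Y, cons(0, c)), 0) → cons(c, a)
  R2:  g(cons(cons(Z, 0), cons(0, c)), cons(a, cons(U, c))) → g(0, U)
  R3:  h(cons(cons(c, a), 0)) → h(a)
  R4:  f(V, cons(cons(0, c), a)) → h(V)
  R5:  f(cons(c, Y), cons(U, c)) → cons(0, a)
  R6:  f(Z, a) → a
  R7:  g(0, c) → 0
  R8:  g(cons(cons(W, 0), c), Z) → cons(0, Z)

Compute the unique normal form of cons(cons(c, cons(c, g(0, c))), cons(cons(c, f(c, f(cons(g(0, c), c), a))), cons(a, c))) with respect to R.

cons(cons(c, cons(c, 0)), cons(cons(c, a), cons(a, c)))

1. cons(cons(c, cons(c, g(0, c))), cons(cons(c, f(c, f(cons(g(0, c), c), a))), cons(a, c)))  →  cons(cons(c, cons(c, 0)), cons(cons(c, f(c, f(cons(g(0, c), c), a))), cons(a, c)))   [R7 at 1.2.2]
2. cons(cons(c, cons(c, 0)), cons(cons(c, f(c, f(cons(g(0, c), c), a))), cons(a, c)))  →  cons(cons(c, cons(c, 0)), cons(cons(c, f(c, a)), cons(a, c)))   [R6 at 2.1.2.2]
3. cons(cons(c, cons(c, 0)), cons(cons(c, f(c, a)), cons(a, c)))  →  cons(cons(c, cons(c, 0)), cons(cons(c, a), cons(a, c)))   [R6 at 2.1.2]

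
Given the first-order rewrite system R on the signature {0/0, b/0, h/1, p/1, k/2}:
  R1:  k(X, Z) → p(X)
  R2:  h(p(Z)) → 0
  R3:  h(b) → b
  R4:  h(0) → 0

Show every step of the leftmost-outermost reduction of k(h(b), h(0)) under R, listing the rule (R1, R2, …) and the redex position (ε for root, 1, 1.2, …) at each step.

p(b)

1. k(h(b), h(0))  →  p(h(b))   [R1 at ε]
2. p(h(b))  →  p(b)   [R3 at 1]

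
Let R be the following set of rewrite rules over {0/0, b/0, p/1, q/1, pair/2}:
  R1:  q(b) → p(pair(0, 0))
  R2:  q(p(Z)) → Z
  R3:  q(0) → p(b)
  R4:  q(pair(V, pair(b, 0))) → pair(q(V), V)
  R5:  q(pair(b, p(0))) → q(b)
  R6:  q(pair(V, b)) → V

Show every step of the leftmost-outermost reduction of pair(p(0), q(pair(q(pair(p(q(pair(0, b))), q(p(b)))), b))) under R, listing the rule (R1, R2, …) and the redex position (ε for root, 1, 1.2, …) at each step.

1. pair(p(0), q(pair(q(pair(p(q(pair(0, b))), q(p(b)))), b)))  →  pair(p(0), q(pair(p(q(pair(0, b))), q(p(b)))))   [R6 at 2]
2. pair(p(0), q(pair(p(q(pair(0, b))), q(p(b)))))  →  pair(p(0), q(pair(p(0), q(p(b)))))   [R6 at 2.1.1.1]
3. pair(p(0), q(pair(p(0), q(p(b)))))  →  pair(p(0), q(pair(p(0), b)))   [R2 at 2.1.2]
4. pair(p(0), q(pair(p(0), b)))  →  pair(p(0), p(0))   [R6 at 2]

pair(p(0), p(0))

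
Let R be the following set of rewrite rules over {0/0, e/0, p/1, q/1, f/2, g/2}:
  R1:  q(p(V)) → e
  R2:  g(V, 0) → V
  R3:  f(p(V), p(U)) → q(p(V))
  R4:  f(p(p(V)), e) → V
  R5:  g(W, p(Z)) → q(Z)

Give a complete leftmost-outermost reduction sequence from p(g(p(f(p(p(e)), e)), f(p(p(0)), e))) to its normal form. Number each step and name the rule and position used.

1. p(g(p(f(p(p(e)), e)), f(p(p(0)), e)))  →  p(g(p(e), f(p(p(0)), e)))   [R4 at 1.1.1]
2. p(g(p(e), f(p(p(0)), e)))  →  p(g(p(e), 0))   [R4 at 1.2]
3. p(g(p(e), 0))  →  p(p(e))   [R2 at 1]

p(p(e))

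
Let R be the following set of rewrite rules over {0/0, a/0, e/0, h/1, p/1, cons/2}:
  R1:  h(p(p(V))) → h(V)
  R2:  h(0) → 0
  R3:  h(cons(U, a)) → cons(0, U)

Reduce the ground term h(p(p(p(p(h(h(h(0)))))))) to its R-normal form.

1. h(p(p(p(p(h(h(h(0))))))))  →  h(p(p(h(h(h(0))))))   [R1 at ε]
2. h(p(p(h(h(h(0))))))  →  h(h(h(h(0))))   [R1 at ε]
3. h(h(h(h(0))))  →  h(h(h(0)))   [R2 at 1.1.1]
4. h(h(h(0)))  →  h(h(0))   [R2 at 1.1]
5. h(h(0))  →  h(0)   [R2 at 1]
6. h(0)  →  0   [R2 at ε]

0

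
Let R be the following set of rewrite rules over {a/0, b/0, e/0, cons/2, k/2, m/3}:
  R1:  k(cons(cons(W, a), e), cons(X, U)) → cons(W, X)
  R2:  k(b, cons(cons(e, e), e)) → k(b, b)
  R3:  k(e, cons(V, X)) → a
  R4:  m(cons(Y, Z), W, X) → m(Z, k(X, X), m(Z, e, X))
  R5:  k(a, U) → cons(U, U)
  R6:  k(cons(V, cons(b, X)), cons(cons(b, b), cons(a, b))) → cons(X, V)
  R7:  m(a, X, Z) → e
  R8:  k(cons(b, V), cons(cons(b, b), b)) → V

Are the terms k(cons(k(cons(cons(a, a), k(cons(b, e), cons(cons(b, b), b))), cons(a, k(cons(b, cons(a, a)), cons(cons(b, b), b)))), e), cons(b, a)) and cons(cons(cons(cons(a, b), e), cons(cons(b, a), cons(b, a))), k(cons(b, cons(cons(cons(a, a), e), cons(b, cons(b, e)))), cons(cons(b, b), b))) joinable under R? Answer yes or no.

Reduce t₁ = k(cons(k(cons(cons(a, a), k(cons(b, e), cons(cons(b, b), b))), cons(a, k(cons(b, cons(a, a)), cons(cons(b, b), b)))), e), cons(b, a)):
1. k(cons(k(cons(cons(a, a), k(cons(b, e), cons(cons(b, b), b))), cons(a, k(cons(b, cons(a, a)), cons(cons(b, b), b)))), e), cons(b, a))  →  k(cons(k(cons(cons(a, a), e), cons(a, k(cons(b, cons(a, a)), cons(cons(b, b), b)))), e), cons(b, a))   [R8 at 1.1.1.2]
2. k(cons(k(cons(cons(a, a), e), cons(a, k(cons(b, cons(a, a)), cons(cons(b, b), b)))), e), cons(b, a))  →  k(cons(cons(a, a), e), cons(b, a))   [R1 at 1.1]
3. k(cons(cons(a, a), e), cons(b, a))  →  cons(a, b)   [R1 at ε]

Reduce t₂ = cons(cons(cons(cons(a, b), e), cons(cons(b, a), cons(b, a))), k(cons(b, cons(cons(cons(a, a), e), cons(b, cons(b, e)))), cons(cons(b, b), b))):
1. cons(cons(cons(cons(a, b), e), cons(cons(b, a), cons(b, a))), k(cons(b, cons(cons(cons(a, a), e), cons(b, cons(b, e)))), cons(cons(b, b), b)))  →  cons(cons(cons(cons(a, b), e), cons(cons(b, a), cons(b, a))), cons(cons(cons(a, a), e), cons(b, cons(b, e))))   [R8 at 2]

no — NF(t₁) = cons(a, b), NF(t₂) = cons(cons(cons(cons(a, b), e), cons(cons(b, a), cons(b, a))), cons(cons(cons(a, a), e), cons(b, cons(b, e))))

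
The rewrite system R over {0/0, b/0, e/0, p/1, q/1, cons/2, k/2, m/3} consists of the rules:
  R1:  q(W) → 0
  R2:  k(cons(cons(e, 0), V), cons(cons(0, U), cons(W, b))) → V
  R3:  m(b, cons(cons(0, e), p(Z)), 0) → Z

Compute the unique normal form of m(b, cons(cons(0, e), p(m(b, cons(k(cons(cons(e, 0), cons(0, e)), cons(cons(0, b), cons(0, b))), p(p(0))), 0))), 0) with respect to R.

1. m(b, cons(cons(0, e), p(m(b, cons(k(cons(cons(e, 0), cons(0, e)), cons(cons(0, b), cons(0, b))), p(p(0))), 0))), 0)  →  m(b, cons(k(cons(cons(e, 0), cons(0, e)), cons(cons(0, b), cons(0, b))), p(p(0))), 0)   [R3 at ε]
2. m(b, cons(k(cons(cons(e, 0), cons(0, e)), cons(cons(0, b), cons(0, b))), p(p(0))), 0)  →  m(b, cons(cons(0, e), p(p(0))), 0)   [R2 at 2.1]
3. m(b, cons(cons(0, e), p(p(0))), 0)  →  p(0)   [R3 at ε]

p(0)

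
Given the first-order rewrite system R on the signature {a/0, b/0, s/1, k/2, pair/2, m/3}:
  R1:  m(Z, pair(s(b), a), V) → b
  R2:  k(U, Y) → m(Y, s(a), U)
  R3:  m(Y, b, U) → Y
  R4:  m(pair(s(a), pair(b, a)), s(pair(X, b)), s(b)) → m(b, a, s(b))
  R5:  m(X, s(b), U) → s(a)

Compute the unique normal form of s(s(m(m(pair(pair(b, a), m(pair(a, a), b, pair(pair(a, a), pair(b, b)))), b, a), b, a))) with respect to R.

1. s(s(m(m(pair(pair(b, a), m(pair(a, a), b, pair(pair(a, a), pair(b, b)))), b, a), b, a)))  →  s(s(m(pair(pair(b, a), m(pair(a, a), b, pair(pair(a, a), pair(b, b)))), b, a)))   [R3 at 1.1]
2. s(s(m(pair(pair(b, a), m(pair(a, a), b, pair(pair(a, a), pair(b, b)))), b, a)))  →  s(s(pair(pair(b, a), m(pair(a, a), b, pair(pair(a, a), pair(b, b))))))   [R3 at 1.1]
3. s(s(pair(pair(b, a), m(pair(a, a), b, pair(pair(a, a), pair(b, b))))))  →  s(s(pair(pair(b, a), pair(a, a))))   [R3 at 1.1.2]

s(s(pair(pair(b, a), pair(a, a))))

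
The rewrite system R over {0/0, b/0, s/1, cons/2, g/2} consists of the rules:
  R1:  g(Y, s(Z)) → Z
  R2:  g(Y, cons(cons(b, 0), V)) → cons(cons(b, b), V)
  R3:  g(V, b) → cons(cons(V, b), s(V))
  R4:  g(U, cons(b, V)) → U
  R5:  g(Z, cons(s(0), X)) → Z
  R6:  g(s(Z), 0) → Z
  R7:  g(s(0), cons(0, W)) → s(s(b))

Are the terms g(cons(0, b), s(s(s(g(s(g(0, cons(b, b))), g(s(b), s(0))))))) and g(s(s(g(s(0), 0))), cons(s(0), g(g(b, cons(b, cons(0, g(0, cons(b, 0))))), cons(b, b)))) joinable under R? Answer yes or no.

yes — NF(t₁) = s(s(0)), NF(t₂) = s(s(0))

Reduce t₁ = g(cons(0, b), s(s(s(g(s(g(0, cons(b, b))), g(s(b), s(0))))))):
1. g(cons(0, b), s(s(s(g(s(g(0, cons(b, b))), g(s(b), s(0)))))))  →  s(s(g(s(g(0, cons(b, b))), g(s(b), s(0)))))   [R1 at ε]
2. s(s(g(s(g(0, cons(b, b))), g(s(b), s(0)))))  →  s(s(g(s(0), g(s(b), s(0)))))   [R4 at 1.1.1.1]
3. s(s(g(s(0), g(s(b), s(0)))))  →  s(s(g(s(0), 0)))   [R1 at 1.1.2]
4. s(s(g(s(0), 0)))  →  s(s(0))   [R6 at 1.1]

Reduce t₂ = g(s(s(g(s(0), 0))), cons(s(0), g(g(b, cons(b, cons(0, g(0, cons(b, 0))))), cons(b, b)))):
1. g(s(s(g(s(0), 0))), cons(s(0), g(g(b, cons(b, cons(0, g(0, cons(b, 0))))), cons(b, b))))  →  s(s(g(s(0), 0)))   [R5 at ε]
2. s(s(g(s(0), 0)))  →  s(s(0))   [R6 at 1.1]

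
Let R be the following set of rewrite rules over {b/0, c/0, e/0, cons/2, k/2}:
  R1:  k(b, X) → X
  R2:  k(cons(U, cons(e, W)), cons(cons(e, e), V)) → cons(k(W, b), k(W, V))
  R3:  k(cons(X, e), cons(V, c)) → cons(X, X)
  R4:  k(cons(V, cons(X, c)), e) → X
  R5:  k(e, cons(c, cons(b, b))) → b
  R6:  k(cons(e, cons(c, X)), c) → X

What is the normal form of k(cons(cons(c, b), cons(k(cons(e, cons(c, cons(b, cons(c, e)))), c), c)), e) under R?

cons(b, cons(c, e))

1. k(cons(cons(c, b), cons(k(cons(e, cons(c, cons(b, cons(c, e)))), c), c)), e)  →  k(cons(e, cons(c, cons(b, cons(c, e)))), c)   [R4 at ε]
2. k(cons(e, cons(c, cons(b, cons(c, e)))), c)  →  cons(b, cons(c, e))   [R6 at ε]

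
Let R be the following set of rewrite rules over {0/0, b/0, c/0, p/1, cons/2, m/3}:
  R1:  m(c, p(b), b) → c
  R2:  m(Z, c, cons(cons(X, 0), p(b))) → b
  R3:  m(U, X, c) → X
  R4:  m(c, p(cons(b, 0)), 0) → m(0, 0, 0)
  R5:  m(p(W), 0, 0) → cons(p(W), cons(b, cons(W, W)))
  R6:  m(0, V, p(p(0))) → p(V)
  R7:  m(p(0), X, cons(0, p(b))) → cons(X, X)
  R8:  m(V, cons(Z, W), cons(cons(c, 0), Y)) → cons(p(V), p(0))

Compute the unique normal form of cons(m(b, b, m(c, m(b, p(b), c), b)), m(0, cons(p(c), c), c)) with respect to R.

1. cons(m(b, b, m(c, m(b, p(b), c), b)), m(0, cons(p(c), c), c))  →  cons(m(b, b, m(c, p(b), b)), m(0, cons(p(c), c), c))   [R3 at 1.3.2]
2. cons(m(b, b, m(c, p(b), b)), m(0, cons(p(c), c), c))  →  cons(m(b, b, c), m(0, cons(p(c), c), c))   [R1 at 1.3]
3. cons(m(b, b, c), m(0, cons(p(c), c), c))  →  cons(b, m(0, cons(p(c), c), c))   [R3 at 1]
4. cons(b, m(0, cons(p(c), c), c))  →  cons(b, cons(p(c), c))   [R3 at 2]

cons(b, cons(p(c), c))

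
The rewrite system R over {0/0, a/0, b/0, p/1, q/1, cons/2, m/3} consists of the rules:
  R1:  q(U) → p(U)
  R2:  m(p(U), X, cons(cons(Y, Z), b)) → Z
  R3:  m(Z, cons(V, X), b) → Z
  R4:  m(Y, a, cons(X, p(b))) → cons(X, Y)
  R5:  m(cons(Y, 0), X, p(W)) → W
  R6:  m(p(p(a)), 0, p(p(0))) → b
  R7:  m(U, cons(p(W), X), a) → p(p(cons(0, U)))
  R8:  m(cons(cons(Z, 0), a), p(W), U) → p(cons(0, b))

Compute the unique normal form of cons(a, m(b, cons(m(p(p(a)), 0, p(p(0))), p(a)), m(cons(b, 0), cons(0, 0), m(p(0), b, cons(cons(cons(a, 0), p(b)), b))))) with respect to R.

cons(a, b)

1. cons(a, m(b, cons(m(p(p(a)), 0, p(p(0))), p(a)), m(cons(b, 0), cons(0, 0), m(p(0), b, cons(cons(cons(a, 0), p(b)), b)))))  →  cons(a, m(b, cons(b, p(a)), m(cons(b, 0), cons(0, 0), m(p(0), b, cons(cons(cons(a, 0), p(b)), b)))))   [R6 at 2.2.1]
2. cons(a, m(b, cons(b, p(a)), m(cons(b, 0), cons(0, 0), m(p(0), b, cons(cons(cons(a, 0), p(b)), b)))))  →  cons(a, m(b, cons(b, p(a)), m(cons(b, 0), cons(0, 0), p(b))))   [R2 at 2.3.3]
3. cons(a, m(b, cons(b, p(a)), m(cons(b, 0), cons(0, 0), p(b))))  →  cons(a, m(b, cons(b, p(a)), b))   [R5 at 2.3]
4. cons(a, m(b, cons(b, p(a)), b))  →  cons(a, b)   [R3 at 2]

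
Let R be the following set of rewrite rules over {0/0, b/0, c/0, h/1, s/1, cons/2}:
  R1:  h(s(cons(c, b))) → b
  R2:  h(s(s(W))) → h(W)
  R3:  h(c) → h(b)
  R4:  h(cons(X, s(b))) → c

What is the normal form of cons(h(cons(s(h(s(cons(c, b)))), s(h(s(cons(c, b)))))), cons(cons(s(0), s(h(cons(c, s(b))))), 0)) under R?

1. cons(h(cons(s(h(s(cons(c, b)))), s(h(s(cons(c, b)))))), cons(cons(s(0), s(h(cons(c, s(b))))), 0))  →  cons(h(cons(s(b), s(h(s(cons(c, b)))))), cons(cons(s(0), s(h(cons(c, s(b))))), 0))   [R1 at 1.1.1.1]
2. cons(h(cons(s(b), s(h(s(cons(c, b)))))), cons(cons(s(0), s(h(cons(c, s(b))))), 0))  →  cons(h(cons(s(b), s(b))), cons(cons(s(0), s(h(cons(c, s(b))))), 0))   [R1 at 1.1.2.1]
3. cons(h(cons(s(b), s(b))), cons(cons(s(0), s(h(cons(c, s(b))))), 0))  →  cons(c, cons(cons(s(0), s(h(cons(c, s(b))))), 0))   [R4 at 1]
4. cons(c, cons(cons(s(0), s(h(cons(c, s(b))))), 0))  →  cons(c, cons(cons(s(0), s(c)), 0))   [R4 at 2.1.2.1]

cons(c, cons(cons(s(0), s(c)), 0))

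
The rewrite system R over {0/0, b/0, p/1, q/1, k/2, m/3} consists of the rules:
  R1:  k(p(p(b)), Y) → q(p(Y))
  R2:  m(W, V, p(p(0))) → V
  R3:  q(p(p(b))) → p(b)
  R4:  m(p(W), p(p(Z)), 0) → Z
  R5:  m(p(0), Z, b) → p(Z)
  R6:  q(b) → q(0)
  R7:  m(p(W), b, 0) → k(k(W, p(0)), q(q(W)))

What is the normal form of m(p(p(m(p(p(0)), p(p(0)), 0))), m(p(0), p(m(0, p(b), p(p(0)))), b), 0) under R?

1. m(p(p(m(p(p(0)), p(p(0)), 0))), m(p(0), p(m(0, p(b), p(p(0)))), b), 0)  →  m(p(p(0)), m(p(0), p(m(0, p(b), p(p(0)))), b), 0)   [R4 at 1.1.1]
2. m(p(p(0)), m(p(0), p(m(0, p(b), p(p(0)))), b), 0)  →  m(p(p(0)), p(p(m(0, p(b), p(p(0))))), 0)   [R5 at 2]
3. m(p(p(0)), p(p(m(0, p(b), p(p(0))))), 0)  →  m(0, p(b), p(p(0)))   [R4 at ε]
4. m(0, p(b), p(p(0)))  →  p(b)   [R2 at ε]

p(b)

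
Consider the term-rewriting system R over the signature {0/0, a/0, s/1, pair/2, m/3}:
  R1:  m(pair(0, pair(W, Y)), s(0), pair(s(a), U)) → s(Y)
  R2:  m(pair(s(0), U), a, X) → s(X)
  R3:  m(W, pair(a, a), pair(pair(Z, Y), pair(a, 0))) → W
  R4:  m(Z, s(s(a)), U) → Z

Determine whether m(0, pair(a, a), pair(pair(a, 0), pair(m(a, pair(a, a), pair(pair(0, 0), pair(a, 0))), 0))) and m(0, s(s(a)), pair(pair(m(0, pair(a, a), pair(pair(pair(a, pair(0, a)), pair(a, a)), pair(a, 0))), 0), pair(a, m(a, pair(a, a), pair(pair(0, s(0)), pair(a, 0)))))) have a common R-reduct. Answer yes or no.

Reduce t₁ = m(0, pair(a, a), pair(pair(a, 0), pair(m(a, pair(a, a), pair(pair(0, 0), pair(a, 0))), 0))):
1. m(0, pair(a, a), pair(pair(a, 0), pair(m(a, pair(a, a), pair(pair(0, 0), pair(a, 0))), 0)))  →  m(0, pair(a, a), pair(pair(a, 0), pair(a, 0)))   [R3 at 3.2.1]
2. m(0, pair(a, a), pair(pair(a, 0), pair(a, 0)))  →  0   [R3 at ε]

Reduce t₂ = m(0, s(s(a)), pair(pair(m(0, pair(a, a), pair(pair(pair(a, pair(0, a)), pair(a, a)), pair(a, 0))), 0), pair(a, m(a, pair(a, a), pair(pair(0, s(0)), pair(a, 0)))))):
1. m(0, s(s(a)), pair(pair(m(0, pair(a, a), pair(pair(pair(a, pair(0, a)), pair(a, a)), pair(a, 0))), 0), pair(a, m(a, pair(a, a), pair(pair(0, s(0)), pair(a, 0))))))  →  0   [R4 at ε]

yes — NF(t₁) = 0, NF(t₂) = 0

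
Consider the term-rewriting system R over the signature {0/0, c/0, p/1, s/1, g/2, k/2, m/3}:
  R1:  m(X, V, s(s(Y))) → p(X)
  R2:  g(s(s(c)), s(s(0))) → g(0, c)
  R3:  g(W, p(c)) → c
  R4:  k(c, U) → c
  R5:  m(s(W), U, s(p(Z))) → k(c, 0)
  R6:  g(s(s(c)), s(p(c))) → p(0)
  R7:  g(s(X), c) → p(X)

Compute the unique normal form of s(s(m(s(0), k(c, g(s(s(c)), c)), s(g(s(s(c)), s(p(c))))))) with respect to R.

1. s(s(m(s(0), k(c, g(s(s(c)), c)), s(g(s(s(c)), s(p(c)))))))  →  s(s(m(s(0), c, s(g(s(s(c)), s(p(c)))))))   [R4 at 1.1.2]
2. s(s(m(s(0), c, s(g(s(s(c)), s(p(c)))))))  →  s(s(m(s(0), c, s(p(0)))))   [R6 at 1.1.3.1]
3. s(s(m(s(0), c, s(p(0)))))  →  s(s(k(c, 0)))   [R5 at 1.1]
4. s(s(k(c, 0)))  →  s(s(c))   [R4 at 1.1]

s(s(c))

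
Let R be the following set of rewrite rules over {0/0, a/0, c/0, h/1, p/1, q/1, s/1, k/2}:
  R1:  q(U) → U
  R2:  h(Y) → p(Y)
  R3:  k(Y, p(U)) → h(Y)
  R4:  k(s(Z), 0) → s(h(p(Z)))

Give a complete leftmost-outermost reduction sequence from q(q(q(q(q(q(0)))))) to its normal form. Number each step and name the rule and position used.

0

1. q(q(q(q(q(q(0))))))  →  q(q(q(q(q(0)))))   [R1 at ε]
2. q(q(q(q(q(0)))))  →  q(q(q(q(0))))   [R1 at ε]
3. q(q(q(q(0))))  →  q(q(q(0)))   [R1 at ε]
4. q(q(q(0)))  →  q(q(0))   [R1 at ε]
5. q(q(0))  →  q(0)   [R1 at ε]
6. q(0)  →  0   [R1 at ε]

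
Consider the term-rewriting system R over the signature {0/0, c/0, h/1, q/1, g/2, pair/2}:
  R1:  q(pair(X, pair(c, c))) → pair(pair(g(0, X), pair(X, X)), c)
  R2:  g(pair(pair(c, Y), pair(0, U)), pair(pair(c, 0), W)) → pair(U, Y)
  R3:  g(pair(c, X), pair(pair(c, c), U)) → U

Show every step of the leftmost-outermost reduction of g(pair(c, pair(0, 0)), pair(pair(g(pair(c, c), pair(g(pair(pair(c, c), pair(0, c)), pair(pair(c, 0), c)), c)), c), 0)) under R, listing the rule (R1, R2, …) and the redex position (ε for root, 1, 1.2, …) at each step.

1. g(pair(c, pair(0, 0)), pair(pair(g(pair(c, c), pair(g(pair(pair(c, c), pair(0, c)), pair(pair(c, 0), c)), c)), c), 0))  →  g(pair(c, pair(0, 0)), pair(pair(g(pair(c, c), pair(pair(c, c), c)), c), 0))   [R2 at 2.1.1.2.1]
2. g(pair(c, pair(0, 0)), pair(pair(g(pair(c, c), pair(pair(c, c), c)), c), 0))  →  g(pair(c, pair(0, 0)), pair(pair(c, c), 0))   [R3 at 2.1.1]
3. g(pair(c, pair(0, 0)), pair(pair(c, c), 0))  →  0   [R3 at ε]

0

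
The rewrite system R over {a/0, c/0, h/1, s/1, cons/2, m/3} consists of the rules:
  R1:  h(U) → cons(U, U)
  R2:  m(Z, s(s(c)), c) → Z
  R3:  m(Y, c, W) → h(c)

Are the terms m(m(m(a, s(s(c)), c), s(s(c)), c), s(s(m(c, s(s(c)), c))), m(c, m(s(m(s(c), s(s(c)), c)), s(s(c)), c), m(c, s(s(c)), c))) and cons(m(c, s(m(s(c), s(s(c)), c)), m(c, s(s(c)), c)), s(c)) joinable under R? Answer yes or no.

no — NF(t₁) = a, NF(t₂) = cons(c, s(c))

Reduce t₁ = m(m(m(a, s(s(c)), c), s(s(c)), c), s(s(m(c, s(s(c)), c))), m(c, m(s(m(s(c), s(s(c)), c)), s(s(c)), c), m(c, s(s(c)), c))):
1. m(m(m(a, s(s(c)), c), s(s(c)), c), s(s(m(c, s(s(c)), c))), m(c, m(s(m(s(c), s(s(c)), c)), s(s(c)), c), m(c, s(s(c)), c)))  →  m(m(a, s(s(c)), c), s(s(m(c, s(s(c)), c))), m(c, m(s(m(s(c), s(s(c)), c)), s(s(c)), c), m(c, s(s(c)), c)))   [R2 at 1]
2. m(m(a, s(s(c)), c), s(s(m(c, s(s(c)), c))), m(c, m(s(m(s(c), s(s(c)), c)), s(s(c)), c), m(c, s(s(c)), c)))  →  m(a, s(s(m(c, s(s(c)), c))), m(c, m(s(m(s(c), s(s(c)), c)), s(s(c)), c), m(c, s(s(c)), c)))   [R2 at 1]
3. m(a, s(s(m(c, s(s(c)), c))), m(c, m(s(m(s(c), s(s(c)), c)), s(s(c)), c), m(c, s(s(c)), c)))  →  m(a, s(s(c)), m(c, m(s(m(s(c), s(s(c)), c)), s(s(c)), c), m(c, s(s(c)), c)))   [R2 at 2.1.1]
4. m(a, s(s(c)), m(c, m(s(m(s(c), s(s(c)), c)), s(s(c)), c), m(c, s(s(c)), c)))  →  m(a, s(s(c)), m(c, s(m(s(c), s(s(c)), c)), m(c, s(s(c)), c)))   [R2 at 3.2]
5. m(a, s(s(c)), m(c, s(m(s(c), s(s(c)), c)), m(c, s(s(c)), c)))  →  m(a, s(s(c)), m(c, s(s(c)), m(c, s(s(c)), c)))   [R2 at 3.2.1]
6. m(a, s(s(c)), m(c, s(s(c)), m(c, s(s(c)), c)))  →  m(a, s(s(c)), m(c, s(s(c)), c))   [R2 at 3.3]
7. m(a, s(s(c)), m(c, s(s(c)), c))  →  m(a, s(s(c)), c)   [R2 at 3]
8. m(a, s(s(c)), c)  →  a   [R2 at ε]

Reduce t₂ = cons(m(c, s(m(s(c), s(s(c)), c)), m(c, s(s(c)), c)), s(c)):
1. cons(m(c, s(m(s(c), s(s(c)), c)), m(c, s(s(c)), c)), s(c))  →  cons(m(c, s(s(c)), m(c, s(s(c)), c)), s(c))   [R2 at 1.2.1]
2. cons(m(c, s(s(c)), m(c, s(s(c)), c)), s(c))  →  cons(m(c, s(s(c)), c), s(c))   [R2 at 1.3]
3. cons(m(c, s(s(c)), c), s(c))  →  cons(c, s(c))   [R2 at 1]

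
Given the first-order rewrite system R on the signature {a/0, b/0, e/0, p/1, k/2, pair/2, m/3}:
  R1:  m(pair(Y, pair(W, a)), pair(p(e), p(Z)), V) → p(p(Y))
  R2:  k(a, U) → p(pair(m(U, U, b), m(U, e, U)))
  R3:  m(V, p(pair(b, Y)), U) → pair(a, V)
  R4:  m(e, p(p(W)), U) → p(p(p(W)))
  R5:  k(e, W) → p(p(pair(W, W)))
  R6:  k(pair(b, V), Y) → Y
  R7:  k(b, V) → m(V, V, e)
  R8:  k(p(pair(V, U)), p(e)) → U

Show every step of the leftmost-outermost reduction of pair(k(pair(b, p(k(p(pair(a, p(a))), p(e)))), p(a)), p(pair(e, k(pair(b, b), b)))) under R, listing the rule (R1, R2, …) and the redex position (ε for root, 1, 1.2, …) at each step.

pair(p(a), p(pair(e, b)))

1. pair(k(pair(b, p(k(p(pair(a, p(a))), p(e)))), p(a)), p(pair(e, k(pair(b, b), b))))  →  pair(p(a), p(pair(e, k(pair(b, b), b))))   [R6 at 1]
2. pair(p(a), p(pair(e, k(pair(b, b), b))))  →  pair(p(a), p(pair(e, b)))   [R6 at 2.1.2]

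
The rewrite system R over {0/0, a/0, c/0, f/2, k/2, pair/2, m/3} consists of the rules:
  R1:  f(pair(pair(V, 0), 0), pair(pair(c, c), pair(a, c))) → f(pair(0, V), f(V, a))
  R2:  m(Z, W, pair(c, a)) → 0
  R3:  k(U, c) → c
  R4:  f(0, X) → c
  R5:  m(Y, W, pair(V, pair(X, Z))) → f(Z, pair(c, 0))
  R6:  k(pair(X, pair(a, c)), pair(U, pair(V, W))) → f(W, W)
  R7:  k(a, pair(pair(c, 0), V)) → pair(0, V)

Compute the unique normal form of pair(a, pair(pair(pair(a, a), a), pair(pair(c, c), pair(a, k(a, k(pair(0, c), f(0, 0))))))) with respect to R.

pair(a, pair(pair(pair(a, a), a), pair(pair(c, c), pair(a, c))))

1. pair(a, pair(pair(pair(a, a), a), pair(pair(c, c), pair(a, k(a, k(pair(0, c), f(0, 0)))))))  →  pair(a, pair(pair(pair(a, a), a), pair(pair(c, c), pair(a, k(a, k(pair(0, c), c))))))   [R4 at 2.2.2.2.2.2]
2. pair(a, pair(pair(pair(a, a), a), pair(pair(c, c), pair(a, k(a, k(pair(0, c), c))))))  →  pair(a, pair(pair(pair(a, a), a), pair(pair(c, c), pair(a, k(a, c)))))   [R3 at 2.2.2.2.2]
3. pair(a, pair(pair(pair(a, a), a), pair(pair(c, c), pair(a, k(a, c)))))  →  pair(a, pair(pair(pair(a, a), a), pair(pair(c, c), pair(a, c))))   [R3 at 2.2.2.2]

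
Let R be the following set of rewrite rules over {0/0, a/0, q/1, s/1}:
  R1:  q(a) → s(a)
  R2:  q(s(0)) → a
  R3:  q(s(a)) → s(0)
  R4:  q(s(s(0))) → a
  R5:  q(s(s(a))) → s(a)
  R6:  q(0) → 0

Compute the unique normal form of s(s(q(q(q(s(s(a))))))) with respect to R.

s(s(a))

1. s(s(q(q(q(s(s(a)))))))  →  s(s(q(q(s(a)))))   [R5 at 1.1.1.1]
2. s(s(q(q(s(a)))))  →  s(s(q(s(0))))   [R3 at 1.1.1]
3. s(s(q(s(0))))  →  s(s(a))   [R2 at 1.1]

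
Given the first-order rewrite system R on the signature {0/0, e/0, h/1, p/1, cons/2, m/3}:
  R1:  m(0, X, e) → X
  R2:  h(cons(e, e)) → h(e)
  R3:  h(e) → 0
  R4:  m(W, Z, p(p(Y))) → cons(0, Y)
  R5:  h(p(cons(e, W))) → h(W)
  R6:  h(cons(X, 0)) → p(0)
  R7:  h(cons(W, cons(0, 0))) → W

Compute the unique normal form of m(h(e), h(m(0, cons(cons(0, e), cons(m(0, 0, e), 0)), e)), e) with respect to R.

cons(0, e)

1. m(h(e), h(m(0, cons(cons(0, e), cons(m(0, 0, e), 0)), e)), e)  →  m(0, h(m(0, cons(cons(0, e), cons(m(0, 0, e), 0)), e)), e)   [R3 at 1]
2. m(0, h(m(0, cons(cons(0, e), cons(m(0, 0, e), 0)), e)), e)  →  h(m(0, cons(cons(0, e), cons(m(0, 0, e), 0)), e))   [R1 at ε]
3. h(m(0, cons(cons(0, e), cons(m(0, 0, e), 0)), e))  →  h(cons(cons(0, e), cons(m(0, 0, e), 0)))   [R1 at 1]
4. h(cons(cons(0, e), cons(m(0, 0, e), 0)))  →  h(cons(cons(0, e), cons(0, 0)))   [R1 at 1.2.1]
5. h(cons(cons(0, e), cons(0, 0)))  →  cons(0, e)   [R7 at ε]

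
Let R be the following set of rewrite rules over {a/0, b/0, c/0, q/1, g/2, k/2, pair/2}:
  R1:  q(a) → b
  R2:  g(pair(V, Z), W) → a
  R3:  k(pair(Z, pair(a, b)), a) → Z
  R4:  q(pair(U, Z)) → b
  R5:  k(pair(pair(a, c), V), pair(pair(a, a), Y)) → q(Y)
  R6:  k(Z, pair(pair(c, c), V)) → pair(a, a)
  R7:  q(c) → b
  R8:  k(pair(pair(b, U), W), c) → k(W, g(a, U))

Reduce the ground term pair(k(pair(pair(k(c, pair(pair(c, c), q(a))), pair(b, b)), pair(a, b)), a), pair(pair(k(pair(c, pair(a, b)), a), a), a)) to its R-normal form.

pair(pair(pair(a, a), pair(b, b)), pair(pair(c, a), a))

1. pair(k(pair(pair(k(c, pair(pair(c, c), q(a))), pair(b, b)), pair(a, b)), a), pair(pair(k(pair(c, pair(a, b)), a), a), a))  →  pair(pair(k(c, pair(pair(c, c), q(a))), pair(b, b)), pair(pair(k(pair(c, pair(a, b)), a), a), a))   [R3 at 1]
2. pair(pair(k(c, pair(pair(c, c), q(a))), pair(b, b)), pair(pair(k(pair(c, pair(a, b)), a), a), a))  →  pair(pair(pair(a, a), pair(b, b)), pair(pair(k(pair(c, pair(a, b)), a), a), a))   [R6 at 1.1]
3. pair(pair(pair(a, a), pair(b, b)), pair(pair(k(pair(c, pair(a, b)), a), a), a))  →  pair(pair(pair(a, a), pair(b, b)), pair(pair(c, a), a))   [R3 at 2.1.1]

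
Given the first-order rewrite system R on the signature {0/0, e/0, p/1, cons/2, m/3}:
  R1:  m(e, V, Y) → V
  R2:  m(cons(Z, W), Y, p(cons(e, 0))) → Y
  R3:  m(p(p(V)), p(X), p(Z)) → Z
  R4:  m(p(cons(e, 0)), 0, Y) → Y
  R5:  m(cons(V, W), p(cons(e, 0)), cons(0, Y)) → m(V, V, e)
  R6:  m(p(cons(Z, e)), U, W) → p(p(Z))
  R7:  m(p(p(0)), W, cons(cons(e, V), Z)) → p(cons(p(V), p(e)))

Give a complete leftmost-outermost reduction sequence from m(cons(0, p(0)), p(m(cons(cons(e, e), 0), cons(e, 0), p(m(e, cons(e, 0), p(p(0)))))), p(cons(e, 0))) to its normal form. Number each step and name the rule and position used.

p(cons(e, 0))

1. m(cons(0, p(0)), p(m(cons(cons(e, e), 0), cons(e, 0), p(m(e, cons(e, 0), p(p(0)))))), p(cons(e, 0)))  →  p(m(cons(cons(e, e), 0), cons(e, 0), p(m(e, cons(e, 0), p(p(0))))))   [R2 at ε]
2. p(m(cons(cons(e, e), 0), cons(e, 0), p(m(e, cons(e, 0), p(p(0))))))  →  p(m(cons(cons(e, e), 0), cons(e, 0), p(cons(e, 0))))   [R1 at 1.3.1]
3. p(m(cons(cons(e, e), 0), cons(e, 0), p(cons(e, 0))))  →  p(cons(e, 0))   [R2 at 1]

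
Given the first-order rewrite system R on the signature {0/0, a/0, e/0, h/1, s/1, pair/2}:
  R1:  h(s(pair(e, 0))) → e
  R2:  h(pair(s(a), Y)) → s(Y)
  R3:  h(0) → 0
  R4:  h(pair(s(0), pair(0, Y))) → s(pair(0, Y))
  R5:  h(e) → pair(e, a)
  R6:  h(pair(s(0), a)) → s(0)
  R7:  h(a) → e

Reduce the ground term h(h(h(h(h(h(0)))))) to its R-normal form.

1. h(h(h(h(h(h(0))))))  →  h(h(h(h(h(0)))))   [R3 at 1.1.1.1.1]
2. h(h(h(h(h(0)))))  →  h(h(h(h(0))))   [R3 at 1.1.1.1]
3. h(h(h(h(0))))  →  h(h(h(0)))   [R3 at 1.1.1]
4. h(h(h(0)))  →  h(h(0))   [R3 at 1.1]
5. h(h(0))  →  h(0)   [R3 at 1]
6. h(0)  →  0   [R3 at ε]

0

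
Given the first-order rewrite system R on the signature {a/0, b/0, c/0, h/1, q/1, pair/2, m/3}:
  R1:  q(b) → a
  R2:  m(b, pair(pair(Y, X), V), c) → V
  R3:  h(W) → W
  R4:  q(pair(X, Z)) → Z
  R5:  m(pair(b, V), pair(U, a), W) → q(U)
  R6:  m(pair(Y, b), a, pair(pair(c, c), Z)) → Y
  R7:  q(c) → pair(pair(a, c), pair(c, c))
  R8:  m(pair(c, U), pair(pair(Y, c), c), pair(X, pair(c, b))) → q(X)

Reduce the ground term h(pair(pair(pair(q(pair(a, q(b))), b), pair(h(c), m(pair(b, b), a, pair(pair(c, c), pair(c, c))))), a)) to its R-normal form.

1. h(pair(pair(pair(q(pair(a, q(b))), b), pair(h(c), m(pair(b, b), a, pair(pair(c, c), pair(c, c))))), a))  →  pair(pair(pair(q(pair(a, q(b))), b), pair(h(c), m(pair(b, b), a, pair(pair(c, c), pair(c, c))))), a)   [R3 at ε]
2. pair(pair(pair(q(pair(a, q(b))), b), pair(h(c), m(pair(b, b), a, pair(pair(c, c), pair(c, c))))), a)  →  pair(pair(pair(q(b), b), pair(h(c), m(pair(b, b), a, pair(pair(c, c), pair(c, c))))), a)   [R4 at 1.1.1]
3. pair(pair(pair(q(b), b), pair(h(c), m(pair(b, b), a, pair(pair(c, c), pair(c, c))))), a)  →  pair(pair(pair(a, b), pair(h(c), m(pair(b, b), a, pair(pair(c, c), pair(c, c))))), a)   [R1 at 1.1.1]
4. pair(pair(pair(a, b), pair(h(c), m(pair(b, b), a, pair(pair(c, c), pair(c, c))))), a)  →  pair(pair(pair(a, b), pair(c, m(pair(b, b), a, pair(pair(c, c), pair(c, c))))), a)   [R3 at 1.2.1]
5. pair(pair(pair(a, b), pair(c, m(pair(b, b), a, pair(pair(c, c), pair(c, c))))), a)  →  pair(pair(pair(a, b), pair(c, b)), a)   [R6 at 1.2.2]

pair(pair(pair(a, b), pair(c, b)), a)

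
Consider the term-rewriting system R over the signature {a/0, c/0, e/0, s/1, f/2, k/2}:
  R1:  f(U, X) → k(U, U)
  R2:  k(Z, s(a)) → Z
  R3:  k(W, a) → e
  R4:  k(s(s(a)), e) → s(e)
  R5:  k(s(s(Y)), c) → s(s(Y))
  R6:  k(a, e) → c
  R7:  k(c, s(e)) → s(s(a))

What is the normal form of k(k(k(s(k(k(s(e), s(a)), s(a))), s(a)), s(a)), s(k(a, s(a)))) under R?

1. k(k(k(s(k(k(s(e), s(a)), s(a))), s(a)), s(a)), s(k(a, s(a))))  →  k(k(s(k(k(s(e), s(a)), s(a))), s(a)), s(k(a, s(a))))   [R2 at 1]
2. k(k(s(k(k(s(e), s(a)), s(a))), s(a)), s(k(a, s(a))))  →  k(s(k(k(s(e), s(a)), s(a))), s(k(a, s(a))))   [R2 at 1]
3. k(s(k(k(s(e), s(a)), s(a))), s(k(a, s(a))))  →  k(s(k(s(e), s(a))), s(k(a, s(a))))   [R2 at 1.1]
4. k(s(k(s(e), s(a))), s(k(a, s(a))))  →  k(s(s(e)), s(k(a, s(a))))   [R2 at 1.1]
5. k(s(s(e)), s(k(a, s(a))))  →  k(s(s(e)), s(a))   [R2 at 2.1]
6. k(s(s(e)), s(a))  →  s(s(e))   [R2 at ε]

s(s(e))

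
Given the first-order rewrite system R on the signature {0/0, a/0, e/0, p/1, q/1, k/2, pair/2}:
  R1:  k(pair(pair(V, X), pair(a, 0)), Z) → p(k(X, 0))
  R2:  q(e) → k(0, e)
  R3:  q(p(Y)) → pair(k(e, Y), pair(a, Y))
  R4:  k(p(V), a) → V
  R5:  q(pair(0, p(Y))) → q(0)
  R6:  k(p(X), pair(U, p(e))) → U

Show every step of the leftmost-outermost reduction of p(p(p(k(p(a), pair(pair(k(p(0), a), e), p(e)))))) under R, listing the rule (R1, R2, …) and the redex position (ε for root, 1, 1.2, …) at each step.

p(p(p(pair(0, e))))

1. p(p(p(k(p(a), pair(pair(k(p(0), a), e), p(e))))))  →  p(p(p(pair(k(p(0), a), e))))   [R6 at 1.1.1]
2. p(p(p(pair(k(p(0), a), e))))  →  p(p(p(pair(0, e))))   [R4 at 1.1.1.1]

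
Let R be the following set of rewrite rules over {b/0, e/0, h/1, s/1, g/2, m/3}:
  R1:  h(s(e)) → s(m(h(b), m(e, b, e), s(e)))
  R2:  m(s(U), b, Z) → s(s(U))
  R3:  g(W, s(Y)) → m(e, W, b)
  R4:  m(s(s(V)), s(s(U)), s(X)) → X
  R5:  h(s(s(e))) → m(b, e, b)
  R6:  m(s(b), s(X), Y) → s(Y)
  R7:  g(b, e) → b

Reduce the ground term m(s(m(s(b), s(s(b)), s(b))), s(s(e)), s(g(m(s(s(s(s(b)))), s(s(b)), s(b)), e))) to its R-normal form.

1. m(s(m(s(b), s(s(b)), s(b))), s(s(e)), s(g(m(s(s(s(s(b)))), s(s(b)), s(b)), e)))  →  m(s(s(s(b))), s(s(e)), s(g(m(s(s(s(s(b)))), s(s(b)), s(b)), e)))   [R6 at 1.1]
2. m(s(s(s(b))), s(s(e)), s(g(m(s(s(s(s(b)))), s(s(b)), s(b)), e)))  →  g(m(s(s(s(s(b)))), s(s(b)), s(b)), e)   [R4 at ε]
3. g(m(s(s(s(s(b)))), s(s(b)), s(b)), e)  →  g(b, e)   [R4 at 1]
4. g(b, e)  →  b   [R7 at ε]

b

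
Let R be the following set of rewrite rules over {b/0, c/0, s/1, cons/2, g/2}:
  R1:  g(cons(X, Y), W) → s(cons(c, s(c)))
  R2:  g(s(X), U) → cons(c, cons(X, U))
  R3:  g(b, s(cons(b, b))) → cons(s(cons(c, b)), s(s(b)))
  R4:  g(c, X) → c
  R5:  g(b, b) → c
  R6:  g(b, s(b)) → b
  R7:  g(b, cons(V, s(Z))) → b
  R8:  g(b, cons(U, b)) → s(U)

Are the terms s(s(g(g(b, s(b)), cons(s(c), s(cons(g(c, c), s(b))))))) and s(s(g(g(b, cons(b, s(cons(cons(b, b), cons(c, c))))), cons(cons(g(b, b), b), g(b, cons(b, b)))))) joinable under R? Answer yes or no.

Reduce t₁ = s(s(g(g(b, s(b)), cons(s(c), s(cons(g(c, c), s(b))))))):
1. s(s(g(g(b, s(b)), cons(s(c), s(cons(g(c, c), s(b)))))))  →  s(s(g(b, cons(s(c), s(cons(g(c, c), s(b)))))))   [R6 at 1.1.1]
2. s(s(g(b, cons(s(c), s(cons(g(c, c), s(b)))))))  →  s(s(b))   [R7 at 1.1]

Reduce t₂ = s(s(g(g(b, cons(b, s(cons(cons(b, b), cons(c, c))))), cons(cons(g(b, b), b), g(b, cons(b, b)))))):
1. s(s(g(g(b, cons(b, s(cons(cons(b, b), cons(c, c))))), cons(cons(g(b, b), b), g(b, cons(b, b))))))  →  s(s(g(b, cons(cons(g(b, b), b), g(b, cons(b, b))))))   [R7 at 1.1.1]
2. s(s(g(b, cons(cons(g(b, b), b), g(b, cons(b, b))))))  →  s(s(g(b, cons(cons(c, b), g(b, cons(b, b))))))   [R5 at 1.1.2.1.1]
3. s(s(g(b, cons(cons(c, b), g(b, cons(b, b))))))  →  s(s(g(b, cons(cons(c, b), s(b)))))   [R8 at 1.1.2.2]
4. s(s(g(b, cons(cons(c, b), s(b)))))  →  s(s(b))   [R7 at 1.1]

yes — NF(t₁) = s(s(b)), NF(t₂) = s(s(b))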